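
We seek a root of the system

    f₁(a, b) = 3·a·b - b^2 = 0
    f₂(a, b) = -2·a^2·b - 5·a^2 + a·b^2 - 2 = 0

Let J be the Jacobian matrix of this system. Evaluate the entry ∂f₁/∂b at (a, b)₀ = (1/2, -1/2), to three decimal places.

∂f₁/∂b = 3·a - 2·b.
At (1/2, -1/2) this is 2.500.

2.500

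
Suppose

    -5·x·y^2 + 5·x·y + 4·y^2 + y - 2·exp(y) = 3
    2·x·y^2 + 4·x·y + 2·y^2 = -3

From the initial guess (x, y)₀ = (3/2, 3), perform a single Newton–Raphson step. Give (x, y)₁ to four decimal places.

At (3/2, 3): F = (-49.171074, 66.0000).
Jacobian J = [[-5·y^2 + 5·y, -10·x·y + 5·x + 8·y - 2·exp(y) + 1], [2·y^2 + 4·y, 4·x·y + 4·x + 4·y]].
At the point, J = [[-30.0000, -52.671074], [30.0000, 36.0000]] (det J = 500.132215).
Solving J·Δ = −F gives Δ = (-3.4114, 1.0095).
Then the next iterate is (x, y)₁ = (-1.9114, 4.0095).

(-1.9114, 4.0095)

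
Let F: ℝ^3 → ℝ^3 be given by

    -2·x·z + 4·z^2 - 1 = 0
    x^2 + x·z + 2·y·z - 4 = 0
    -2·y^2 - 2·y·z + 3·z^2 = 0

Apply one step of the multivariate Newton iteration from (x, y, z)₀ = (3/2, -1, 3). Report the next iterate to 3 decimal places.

At (3/2, -1, 3): F = (26.000, -3.250, 31.000).
Jacobian J = [[-2·z, 0, -2·x + 8·z], [2·x + z, 2·z, x + 2·y], [0, -4·y - 2·z, -2·y + 6·z]].
At the point, J = [[-6.000, 0.000, 21.000], [6.000, 6.000, -0.500], [0.000, -2.000, 20.000]] (det J = -966.000).
Solving J·Δ = −F gives Δ = (-0.699, 1.121, -1.438).
Then the next iterate is (x, y, z)₁ = (0.801, 0.121, 1.562).

(0.801, 0.121, 1.562)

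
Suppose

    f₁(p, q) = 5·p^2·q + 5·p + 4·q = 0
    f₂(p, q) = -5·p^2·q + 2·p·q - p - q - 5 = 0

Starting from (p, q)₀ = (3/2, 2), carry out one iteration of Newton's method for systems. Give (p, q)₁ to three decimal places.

(1.162, 0.284)

At (3/2, 2): F = (38.000, -25.000).
Jacobian J = [[10·p·q + 5, 5·p^2 + 4], [-10·p·q + 2·q - 1, -5·p^2 + 2·p - 1]].
At the point, J = [[35.000, 15.250], [-27.000, -9.250]] (det J = 88.000).
Solving J·Δ = −F gives Δ = (-0.338, -1.716).
Then the next iterate is (p, q)₁ = (1.162, 0.284).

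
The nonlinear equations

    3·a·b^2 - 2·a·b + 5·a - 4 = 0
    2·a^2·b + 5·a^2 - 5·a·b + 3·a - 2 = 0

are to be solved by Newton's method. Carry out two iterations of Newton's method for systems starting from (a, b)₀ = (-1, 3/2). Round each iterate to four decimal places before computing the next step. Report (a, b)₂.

At (-1, 3/2): F = (-12.7500, 10.5000).
Jacobian J = [[3·b^2 - 2·b + 5, 6·a·b - 2·a], [4·a·b + 10·a - 5·b + 3, 2·a^2 - 5·a]].
At the point, J = [[8.7500, -7.0000], [-20.5000, 7.0000]] (det J = -82.2500).
Solving J·Δ = −F gives Δ = (-0.1915, -2.0608).
Then the next iterate is (a, b)₁ = (-1.1915, -0.5608).
Round to (-1.1915, -0.5608) and repeat: F = (-12.418055, -3.409409), J = [[7.065090, 6.392159], [-3.438227, 8.796844]].
Δ = (1.0394, 0.7938), so (a, b)₂ = (-0.1521, 0.2330).

(-0.1521, 0.2330)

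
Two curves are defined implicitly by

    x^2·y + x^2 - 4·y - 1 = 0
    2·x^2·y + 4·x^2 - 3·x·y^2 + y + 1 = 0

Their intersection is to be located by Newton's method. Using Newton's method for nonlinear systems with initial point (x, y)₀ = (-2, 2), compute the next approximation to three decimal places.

At (-2, 2): F = (3.000, 59.000).
Jacobian J = [[2·x·y + 2·x, x^2 - 4], [4·x·y + 8·x - 3·y^2, 2·x^2 - 6·x·y + 1]].
At the point, J = [[-12.000, 0.000], [-44.000, 33.000]] (det J = -396.000).
Solving J·Δ = −F gives Δ = (0.250, -1.455).
Then the next iterate is (x, y)₁ = (-1.750, 0.545).

(-1.750, 0.545)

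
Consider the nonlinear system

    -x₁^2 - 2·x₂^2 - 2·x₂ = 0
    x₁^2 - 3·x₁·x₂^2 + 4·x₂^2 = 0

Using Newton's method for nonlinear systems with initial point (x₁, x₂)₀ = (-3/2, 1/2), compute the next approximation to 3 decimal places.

(-0.131, 0.589)

At (-3/2, 1/2): F = (-3.750, 4.375).
Jacobian J = [[-2·x₁, -4·x₂ - 2], [2·x₁ - 3·x₂^2, -6·x₁·x₂ + 8·x₂]].
At the point, J = [[3.000, -4.000], [-3.750, 8.500]] (det J = 10.500).
Solving J·Δ = −F gives Δ = (1.369, 0.089).
Then the next iterate is (x₁, x₂)₁ = (-0.131, 0.589).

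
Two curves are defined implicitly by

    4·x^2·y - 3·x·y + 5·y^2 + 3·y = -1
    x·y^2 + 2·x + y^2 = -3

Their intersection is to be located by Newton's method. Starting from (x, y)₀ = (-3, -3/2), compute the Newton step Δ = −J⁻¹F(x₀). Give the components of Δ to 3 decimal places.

(1.080, 0.485)

At (-3, -3/2): F = (-59.750, -7.500).
Jacobian J = [[8·x·y - 3·y, 4·x^2 - 3·x + 10·y + 3], [y^2 + 2, 2·x·y + 2·y]].
At the point, J = [[40.500, 33.000], [4.250, 6.000]] (det J = 102.750).
Solving J·Δ = −F gives Δ = (1.080, 0.485).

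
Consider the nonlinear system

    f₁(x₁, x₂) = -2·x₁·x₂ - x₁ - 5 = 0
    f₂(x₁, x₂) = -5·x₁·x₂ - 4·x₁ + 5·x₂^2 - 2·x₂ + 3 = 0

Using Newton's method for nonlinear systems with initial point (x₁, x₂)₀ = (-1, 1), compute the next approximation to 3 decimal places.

(-3.667, -2.000)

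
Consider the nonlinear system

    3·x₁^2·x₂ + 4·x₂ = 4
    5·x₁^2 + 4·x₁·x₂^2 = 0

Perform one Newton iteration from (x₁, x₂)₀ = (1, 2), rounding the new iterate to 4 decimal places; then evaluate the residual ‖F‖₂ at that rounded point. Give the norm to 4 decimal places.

11.9810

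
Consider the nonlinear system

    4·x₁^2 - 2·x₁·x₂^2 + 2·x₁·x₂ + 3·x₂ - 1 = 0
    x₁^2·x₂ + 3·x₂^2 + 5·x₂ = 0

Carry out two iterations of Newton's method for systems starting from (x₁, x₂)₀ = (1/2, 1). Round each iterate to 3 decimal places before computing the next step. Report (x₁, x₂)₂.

At (1/2, 1): F = (3.000, 8.250).
Jacobian J = [[8·x₁ - 2·x₂^2 + 2·x₂, -4·x₁·x₂ + 2·x₁ + 3], [2·x₁·x₂, x₁^2 + 6·x₂ + 5]].
At the point, J = [[4.000, 2.000], [1.000, 11.250]] (det J = 43.000).
Solving J·Δ = −F gives Δ = (-0.401, -0.698).
Then the next iterate is (x₁, x₂)₁ = (0.099, 0.302).
Round to (0.099, 0.302) and repeat: F = (-0.01306, 1.78657), J = [[1.21359, 3.07841], [0.05980, 6.82180]].
Δ = (0.690, -0.268), so (x₁, x₂)₂ = (0.789, 0.034).

(0.789, 0.034)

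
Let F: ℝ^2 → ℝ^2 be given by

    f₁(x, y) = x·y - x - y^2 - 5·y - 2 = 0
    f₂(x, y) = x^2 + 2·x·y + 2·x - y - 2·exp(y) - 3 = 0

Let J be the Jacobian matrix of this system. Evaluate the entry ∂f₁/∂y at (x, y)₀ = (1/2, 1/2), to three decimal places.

∂f₁/∂y = x - 2·y - 5.
At (1/2, 1/2) this is -5.500.

-5.500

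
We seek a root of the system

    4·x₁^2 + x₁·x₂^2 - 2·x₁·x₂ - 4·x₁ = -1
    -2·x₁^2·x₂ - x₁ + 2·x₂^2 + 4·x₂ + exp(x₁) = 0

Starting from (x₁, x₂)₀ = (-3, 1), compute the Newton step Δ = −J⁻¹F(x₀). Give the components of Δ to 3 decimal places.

(1.793, 1.086)

At (-3, 1): F = (52.000, -8.95021).
Jacobian J = [[8·x₁ + x₂^2 - 2·x₂ - 4, 2·x₁·x₂ - 2·x₁], [-4·x₁·x₂ + exp(x₁) - 1, -2·x₁^2 + 4·x₂ + 4]].
At the point, J = [[-29.000, 0.000], [11.04979, -10.000]] (det J = 290.000).
Solving J·Δ = −F gives Δ = (1.793, 1.086).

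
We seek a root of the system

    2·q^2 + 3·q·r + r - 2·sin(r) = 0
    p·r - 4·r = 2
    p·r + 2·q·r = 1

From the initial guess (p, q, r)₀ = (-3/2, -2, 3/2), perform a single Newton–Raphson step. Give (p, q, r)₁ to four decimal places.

At (-3/2, -2, 3/2): F = (-1.494990, -10.2500, -9.2500).
Jacobian J = [[0, 4·q + 3·r, 3·q - 2·cos(r) + 1], [r, 0, p - 4], [r, 2·r, p + 2·q]].
At the point, J = [[0.0000, -3.5000, -5.141474], [1.5000, 0.0000, -5.5000], [1.5000, 3.0000, -5.5000]] (det J = -23.136635).
Solving J·Δ = −F gives Δ = (6.5992, -0.3333, -0.0639).
Then the next iterate is (p, q, r)₁ = (5.0992, -2.3333, 1.4361).

(5.0992, -2.3333, 1.4361)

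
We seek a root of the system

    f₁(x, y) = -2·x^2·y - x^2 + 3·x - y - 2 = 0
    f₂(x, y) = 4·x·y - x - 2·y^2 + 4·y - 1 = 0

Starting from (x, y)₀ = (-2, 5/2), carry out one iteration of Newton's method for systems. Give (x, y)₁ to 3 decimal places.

At (-2, 5/2): F = (-34.500, -21.500).
Jacobian J = [[-4·x·y - 2·x + 3, -2·x^2 - 1], [4·y - 1, 4·x - 4·y + 4]].
At the point, J = [[27.000, -9.000], [9.000, -14.000]] (det J = -297.000).
Solving J·Δ = −F gives Δ = (0.975, -0.909).
Then the next iterate is (x, y)₁ = (-1.025, 1.591).

(-1.025, 1.591)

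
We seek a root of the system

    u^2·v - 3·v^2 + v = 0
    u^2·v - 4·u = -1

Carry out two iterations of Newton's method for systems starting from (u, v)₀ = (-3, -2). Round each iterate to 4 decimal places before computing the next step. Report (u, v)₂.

(2.8989, 3.0113)

At (-3, -2): F = (-32.0000, -5.0000).
Jacobian J = [[2·u·v, u^2 - 6·v + 1], [2·u·v - 4, u^2]].
At the point, J = [[12.0000, 22.0000], [8.0000, 9.0000]] (det J = -68.0000).
Solving J·Δ = −F gives Δ = (-2.6176, 2.8824).
Then the next iterate is (u, v)₁ = (-5.6176, 0.8824).
Round to (-5.6176, 0.8824) and repeat: F = (26.392787, 51.316676), J = [[-9.913940, 27.263030], [-13.913940, 31.557430]].
Δ = (8.5165, 2.1289), so (u, v)₂ = (2.8989, 3.0113).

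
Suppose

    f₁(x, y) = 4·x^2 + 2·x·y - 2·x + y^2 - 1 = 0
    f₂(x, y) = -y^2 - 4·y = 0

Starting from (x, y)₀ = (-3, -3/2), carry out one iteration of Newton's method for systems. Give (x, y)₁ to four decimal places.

(-2.3621, 2.2500)

At (-3, -3/2): F = (52.2500, 3.7500).
Jacobian J = [[8·x + 2·y - 2, 2·x + 2·y], [0, -2·y - 4]].
At the point, J = [[-29.0000, -9.0000], [0.0000, -1.0000]] (det J = 29.0000).
Solving J·Δ = −F gives Δ = (0.6379, 3.7500).
Then the next iterate is (x, y)₁ = (-2.3621, 2.2500).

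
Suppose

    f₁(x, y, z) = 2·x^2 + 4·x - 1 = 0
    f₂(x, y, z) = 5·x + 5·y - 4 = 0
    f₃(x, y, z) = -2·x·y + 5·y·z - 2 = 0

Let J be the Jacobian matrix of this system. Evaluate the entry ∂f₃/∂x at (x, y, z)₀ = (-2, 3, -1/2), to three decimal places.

-6.000

∂f₃/∂x = -2·y.
At (-2, 3, -1/2) this is -6.000.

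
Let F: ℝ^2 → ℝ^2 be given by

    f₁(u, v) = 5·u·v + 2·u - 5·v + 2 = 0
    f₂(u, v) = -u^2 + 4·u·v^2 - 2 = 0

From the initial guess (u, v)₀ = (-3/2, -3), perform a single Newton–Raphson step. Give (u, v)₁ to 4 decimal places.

At (-3/2, -3): F = (36.5000, -58.2500).
Jacobian J = [[5·v + 2, 5·u - 5], [-2·u + 4·v^2, 8·u·v]].
At the point, J = [[-13.0000, -12.5000], [39.0000, 36.0000]] (det J = 19.5000).
Solving J·Δ = −F gives Δ = (-30.0449, 34.1667).
Then the next iterate is (u, v)₁ = (-31.5449, 31.1667).

(-31.5449, 31.1667)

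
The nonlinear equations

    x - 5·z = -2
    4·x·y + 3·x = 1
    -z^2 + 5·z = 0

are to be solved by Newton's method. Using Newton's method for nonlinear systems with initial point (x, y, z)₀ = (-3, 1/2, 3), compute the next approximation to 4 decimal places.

At (-3, 1/2, 3): F = (-16.0000, -16.0000, 6.0000).
Jacobian J = [[1, 0, -5], [4·y + 3, 4·x, 0], [0, 0, -2·z + 5]].
At the point, J = [[1.0000, 0.0000, -5.0000], [5.0000, -12.0000, 0.0000], [0.0000, 0.0000, -1.0000]] (det J = 12.0000).
Solving J·Δ = −F gives Δ = (46.0000, 17.8333, 6.0000).
Then the next iterate is (x, y, z)₁ = (43.0000, 18.3333, 9.0000).

(43.0000, 18.3333, 9.0000)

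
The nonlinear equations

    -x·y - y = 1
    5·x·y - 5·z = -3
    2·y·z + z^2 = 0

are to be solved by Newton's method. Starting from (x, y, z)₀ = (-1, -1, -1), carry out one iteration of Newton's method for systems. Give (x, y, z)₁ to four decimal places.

(0.0000, 0.7000, -1.1000)

At (-1, -1, -1): F = (-1.0000, 13.0000, 3.0000).
Jacobian J = [[-y, -x - 1, 0], [5·y, 5·x, -5], [0, 2·z, 2·y + 2·z]].
At the point, J = [[1.0000, 0.0000, 0.0000], [-5.0000, -5.0000, -5.0000], [0.0000, -2.0000, -4.0000]] (det J = 10.0000).
Solving J·Δ = −F gives Δ = (1.0000, 1.7000, -0.1000).
Then the next iterate is (x, y, z)₁ = (0.0000, 0.7000, -1.1000).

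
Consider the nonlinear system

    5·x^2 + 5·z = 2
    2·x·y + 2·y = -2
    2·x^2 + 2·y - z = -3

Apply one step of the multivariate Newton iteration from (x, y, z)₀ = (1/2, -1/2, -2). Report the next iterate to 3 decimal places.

(-0.050, -0.850, 0.700)

At (1/2, -1/2, -2): F = (-10.750, 0.500, 4.500).
Jacobian J = [[10·x, 0, 5], [2·y, 2·x + 2, 0], [4·x, 2, -1]].
At the point, J = [[5.000, 0.000, 5.000], [-1.000, 3.000, 0.000], [2.000, 2.000, -1.000]] (det J = -55.000).
Solving J·Δ = −F gives Δ = (-0.550, -0.350, 2.700).
Then the next iterate is (x, y, z)₁ = (-0.050, -0.850, 0.700).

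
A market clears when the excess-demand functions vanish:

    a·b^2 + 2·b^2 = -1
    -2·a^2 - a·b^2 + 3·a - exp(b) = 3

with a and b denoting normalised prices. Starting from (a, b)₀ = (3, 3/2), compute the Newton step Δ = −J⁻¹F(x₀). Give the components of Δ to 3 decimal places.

At (3, 3/2): F = (12.250, -23.23169).
Jacobian J = [[b^2, 2·a·b + 4·b], [-4·a - b^2 + 3, -2·a·b - exp(b)]].
At the point, J = [[2.250, 15.000], [-11.250, -13.48169]] (det J = 138.41620).
Solving J·Δ = −F gives Δ = (-1.324, -0.618).

(-1.324, -0.618)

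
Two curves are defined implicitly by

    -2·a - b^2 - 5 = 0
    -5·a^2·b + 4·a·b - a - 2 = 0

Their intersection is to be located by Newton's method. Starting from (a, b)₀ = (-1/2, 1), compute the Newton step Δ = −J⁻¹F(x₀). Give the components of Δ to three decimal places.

(-0.300, -2.200)

At (-1/2, 1): F = (-5.000, -4.750).
Jacobian J = [[-2, -2·b], [-10·a·b + 4·b - 1, -5·a^2 + 4·a]].
At the point, J = [[-2.000, -2.000], [8.000, -3.250]] (det J = 22.500).
Solving J·Δ = −F gives Δ = (-0.300, -2.200).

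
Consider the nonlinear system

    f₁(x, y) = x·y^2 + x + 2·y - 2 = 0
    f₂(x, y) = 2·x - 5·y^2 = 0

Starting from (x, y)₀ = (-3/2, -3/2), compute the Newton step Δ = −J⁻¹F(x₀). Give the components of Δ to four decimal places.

At (-3/2, -3/2): F = (-9.8750, -14.2500).
Jacobian J = [[y^2 + 1, 2·x·y + 2], [2, -10·y]].
At the point, J = [[3.2500, 6.5000], [2.0000, 15.0000]] (det J = 35.7500).
Solving J·Δ = −F gives Δ = (1.5524, 0.7430).

(1.5524, 0.7430)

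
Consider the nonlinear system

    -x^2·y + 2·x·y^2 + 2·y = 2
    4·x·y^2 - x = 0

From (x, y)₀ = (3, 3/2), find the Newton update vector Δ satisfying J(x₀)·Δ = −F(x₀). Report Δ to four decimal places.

(-0.9120, -0.4640)

At (3, 3/2): F = (1.0000, 24.0000).
Jacobian J = [[-2·x·y + 2·y^2, -x^2 + 4·x·y + 2], [4·y^2 - 1, 8·x·y]].
At the point, J = [[-4.5000, 11.0000], [8.0000, 36.0000]] (det J = -250.0000).
Solving J·Δ = −F gives Δ = (-0.9120, -0.4640).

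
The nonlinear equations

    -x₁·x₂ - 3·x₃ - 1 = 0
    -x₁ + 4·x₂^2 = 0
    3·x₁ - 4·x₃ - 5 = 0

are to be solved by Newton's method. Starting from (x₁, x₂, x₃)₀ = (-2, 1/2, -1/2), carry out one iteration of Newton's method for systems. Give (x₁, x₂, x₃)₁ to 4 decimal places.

At (-2, 1/2, -1/2): F = (1.5000, 3.0000, -9.0000).
Jacobian J = [[-x₂, -x₁, -3], [-1, 8·x₂, 0], [3, 0, -4]].
At the point, J = [[-0.5000, 2.0000, -3.0000], [-1.0000, 4.0000, 0.0000], [3.0000, 0.0000, -4.0000]] (det J = 36.0000).
Solving J·Δ = −F gives Δ = (3.0000, 0.0000, 0.0000).
Then the next iterate is (x₁, x₂, x₃)₁ = (1.0000, 0.5000, -0.5000).

(1.0000, 0.5000, -0.5000)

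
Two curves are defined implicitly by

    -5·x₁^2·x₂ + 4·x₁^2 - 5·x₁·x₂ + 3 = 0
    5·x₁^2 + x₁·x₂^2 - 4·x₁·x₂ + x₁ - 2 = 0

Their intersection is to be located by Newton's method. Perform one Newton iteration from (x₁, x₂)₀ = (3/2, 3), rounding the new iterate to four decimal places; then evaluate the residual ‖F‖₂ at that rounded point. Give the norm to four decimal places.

At (3/2, 3): F = (-44.2500, 6.2500).
Jacobian J = [[-10·x₁·x₂ + 8·x₁ - 5·x₂, -5·x₁^2 - 5·x₁], [10·x₁ + x₂^2 - 4·x₂ + 1, 2·x₁·x₂ - 4·x₁]].
At the point, J = [[-48.0000, -18.7500], [13.0000, 3.0000]] (det J = 99.7500).
Solving J·Δ = −F gives Δ = (0.1560, -2.7594).
Then the next iterate is (x₁, x₂)₁ = (1.6560, 0.2406).
Re-evaluating at (1.6560, 0.2406): F = (8.678146, 11.869809), so ‖F‖₂ = 14.7038.

14.7038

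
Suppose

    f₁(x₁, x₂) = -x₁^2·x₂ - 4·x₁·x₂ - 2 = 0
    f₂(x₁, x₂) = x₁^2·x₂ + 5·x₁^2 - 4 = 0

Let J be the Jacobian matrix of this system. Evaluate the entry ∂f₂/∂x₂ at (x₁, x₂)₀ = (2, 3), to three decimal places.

∂f₂/∂x₂ = x₁^2.
At (2, 3) this is 4.000.

4.000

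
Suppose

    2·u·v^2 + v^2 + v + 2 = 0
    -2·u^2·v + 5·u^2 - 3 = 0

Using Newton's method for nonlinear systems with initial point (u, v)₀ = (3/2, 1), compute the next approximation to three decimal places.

At (3/2, 1): F = (7.000, 3.750).
Jacobian J = [[2·v^2, 4·u·v + 2·v + 1], [-4·u·v + 10·u, -2·u^2]].
At the point, J = [[2.000, 9.000], [9.000, -4.500]] (det J = -90.000).
Solving J·Δ = −F gives Δ = (-0.725, -0.617).
Then the next iterate is (u, v)₁ = (0.775, 0.383).

(0.775, 0.383)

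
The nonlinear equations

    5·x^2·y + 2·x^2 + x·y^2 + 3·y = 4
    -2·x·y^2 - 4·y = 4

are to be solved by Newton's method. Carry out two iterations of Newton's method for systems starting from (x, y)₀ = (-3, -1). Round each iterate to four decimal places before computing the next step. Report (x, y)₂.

(0.6216, -0.9703)

At (-3, -1): F = (-37.0000, 6.0000).
Jacobian J = [[10·x·y + 4·x + y^2, 5·x^2 + 2·x·y + 3], [-2·y^2, -4·x·y - 4]].
At the point, J = [[19.0000, 54.0000], [-2.0000, -16.0000]] (det J = -196.0000).
Solving J·Δ = −F gives Δ = (1.3673, 0.2041).
Then the next iterate is (x, y)₁ = (-1.6327, -0.7959).
Round to (-1.6327, -0.7959) and repeat: F = (-12.698716, 1.252090), J = [[7.097316, 18.927478], [-1.266914, -9.197864]].
Δ = (2.2543, -0.1744), so (x, y)₂ = (0.6216, -0.9703).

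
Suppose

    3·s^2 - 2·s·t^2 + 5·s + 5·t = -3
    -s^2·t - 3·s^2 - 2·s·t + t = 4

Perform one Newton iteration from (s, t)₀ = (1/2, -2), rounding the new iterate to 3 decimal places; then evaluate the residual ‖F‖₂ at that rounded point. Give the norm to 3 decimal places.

16.058

At (1/2, -2): F = (-7.750, -4.250).
Jacobian J = [[6·s - 2·t^2 + 5, -4·s·t + 5], [-2·s·t - 6·s - 2·t, -s^2 - 2·s + 1]].
At the point, J = [[0.000, 9.000], [3.000, -0.250]] (det J = -27.000).
Solving J·Δ = −F gives Δ = (1.488, 0.861).
Then the next iterate is (s, t)₁ = (1.988, -1.139).
Re-evaluating at (1.988, -1.139): F = (13.94328, -7.96528), so ‖F‖₂ = 16.058.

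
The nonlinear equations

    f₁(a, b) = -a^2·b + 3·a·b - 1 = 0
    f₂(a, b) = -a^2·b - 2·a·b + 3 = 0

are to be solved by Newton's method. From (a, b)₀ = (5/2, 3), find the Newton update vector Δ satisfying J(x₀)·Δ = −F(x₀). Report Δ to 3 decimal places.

(-0.080, -2.584)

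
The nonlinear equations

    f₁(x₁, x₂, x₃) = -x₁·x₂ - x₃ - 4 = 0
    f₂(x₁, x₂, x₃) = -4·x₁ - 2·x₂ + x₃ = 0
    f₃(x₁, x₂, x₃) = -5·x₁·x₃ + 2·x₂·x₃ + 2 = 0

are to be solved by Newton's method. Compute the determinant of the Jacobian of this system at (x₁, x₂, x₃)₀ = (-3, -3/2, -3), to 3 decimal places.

108.000

J = [[-x₂, -x₁, -1], [-4, -2, 1], [-5·x₃, 2·x₃, -5·x₁ + 2·x₂]].
At the point, J = [[1.500, 3.000, -1.000], [-4.000, -2.000, 1.000], [15.000, -6.000, 12.000]].
det J = 108.000.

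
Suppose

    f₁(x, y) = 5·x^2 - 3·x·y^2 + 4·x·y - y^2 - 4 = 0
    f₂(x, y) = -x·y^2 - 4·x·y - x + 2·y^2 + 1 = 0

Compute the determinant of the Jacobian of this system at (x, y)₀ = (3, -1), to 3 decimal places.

J = [[10·x - 3·y^2 + 4·y, -6·x·y + 4·x - 2·y], [-y^2 - 4·y - 1, -2·x·y - 4·x + 4·y]].
At the point, J = [[23.000, 32.000], [2.000, -10.000]].
det J = -294.000.

-294.000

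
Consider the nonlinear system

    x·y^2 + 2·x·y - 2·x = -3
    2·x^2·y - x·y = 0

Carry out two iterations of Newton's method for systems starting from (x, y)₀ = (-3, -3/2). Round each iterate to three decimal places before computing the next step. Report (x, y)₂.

At (-3, -3/2): F = (11.250, -31.500).
Jacobian J = [[y^2 + 2·y - 2, 2·x·y + 2·x], [4·x·y - y, 2·x^2 - x]].
At the point, J = [[-2.750, 3.000], [19.500, 21.000]] (det J = -116.250).
Solving J·Δ = −F gives Δ = (2.845, -1.142).
Then the next iterate is (x, y)₁ = (-0.155, -2.642).
Round to (-0.155, -2.642) and repeat: F = (3.04709, -0.53646), J = [[-0.30384, 0.50902], [4.28004, 0.20305]].
Δ = (0.398, -5.749), so (x, y)₂ = (0.243, -8.391).

(0.243, -8.391)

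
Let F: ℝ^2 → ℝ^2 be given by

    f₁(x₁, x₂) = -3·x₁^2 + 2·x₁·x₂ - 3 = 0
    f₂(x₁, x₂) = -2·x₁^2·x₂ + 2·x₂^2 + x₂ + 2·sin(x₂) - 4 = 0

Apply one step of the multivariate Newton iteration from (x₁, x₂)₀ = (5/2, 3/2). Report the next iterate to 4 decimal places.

At (5/2, 3/2): F = (-14.2500, -14.755010).
Jacobian J = [[-6·x₁ + 2·x₂, 2·x₁], [-4·x₁·x₂, -2·x₁^2 + 4·x₂ + 2·cos(x₂) + 1]].
At the point, J = [[-12.0000, 5.0000], [-15.0000, -5.358526]] (det J = 139.302307).
Solving J·Δ = −F gives Δ = (-1.0778, 0.2634).
Then the next iterate is (x₁, x₂)₁ = (1.4222, 1.7634).

(1.4222, 1.7634)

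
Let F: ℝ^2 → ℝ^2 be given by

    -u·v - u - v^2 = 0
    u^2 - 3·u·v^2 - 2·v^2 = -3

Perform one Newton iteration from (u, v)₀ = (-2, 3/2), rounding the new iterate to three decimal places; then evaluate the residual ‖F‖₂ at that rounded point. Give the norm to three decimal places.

4.253

At (-2, 3/2): F = (2.750, 16.000).
Jacobian J = [[-v - 1, -u - 2·v], [2·u - 3·v^2, -6·u·v - 4·v]].
At the point, J = [[-2.500, -1.000], [-10.750, 12.000]] (det J = -40.750).
Solving J·Δ = −F gives Δ = (1.202, -0.256).
Then the next iterate is (u, v)₁ = (-0.798, 1.244).
Re-evaluating at (-0.798, 1.244): F = (0.24318, 4.24653), so ‖F‖₂ = 4.253.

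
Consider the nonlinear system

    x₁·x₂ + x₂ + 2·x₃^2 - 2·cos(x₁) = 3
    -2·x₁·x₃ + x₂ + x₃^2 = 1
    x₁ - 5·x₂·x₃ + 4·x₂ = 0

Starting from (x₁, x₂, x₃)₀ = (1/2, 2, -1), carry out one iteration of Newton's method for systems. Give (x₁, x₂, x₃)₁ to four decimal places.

(9.2287, 9.2287, 8.2287)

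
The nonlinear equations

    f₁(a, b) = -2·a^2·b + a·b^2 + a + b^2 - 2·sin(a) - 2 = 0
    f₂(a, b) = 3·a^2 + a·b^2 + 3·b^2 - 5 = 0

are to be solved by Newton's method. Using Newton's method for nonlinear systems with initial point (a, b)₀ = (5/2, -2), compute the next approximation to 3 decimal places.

At (5/2, -2): F = (38.30306, 35.750).
Jacobian J = [[-4·a·b + b^2 - 2·cos(a) + 1, -2·a^2 + 2·a·b + 2·b], [6·a + b^2, 2·a·b + 6·b]].
At the point, J = [[26.60229, -26.500], [19.000, -22.000]] (det J = -81.75032).
Solving J·Δ = −F gives Δ = (1.281, 2.731).
Then the next iterate is (a, b)₁ = (3.781, 0.731).

(3.781, 0.731)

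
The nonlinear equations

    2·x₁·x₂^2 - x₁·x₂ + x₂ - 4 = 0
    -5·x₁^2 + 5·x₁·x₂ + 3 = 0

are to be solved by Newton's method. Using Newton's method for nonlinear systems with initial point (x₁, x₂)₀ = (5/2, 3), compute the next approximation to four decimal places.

(2.0923, 1.9339)

At (5/2, 3): F = (36.5000, 9.2500).
Jacobian J = [[2·x₂^2 - x₂, 4·x₁·x₂ - x₁ + 1], [-10·x₁ + 5·x₂, 5·x₁]].
At the point, J = [[15.0000, 28.5000], [-10.0000, 12.5000]] (det J = 472.5000).
Solving J·Δ = −F gives Δ = (-0.4077, -1.0661).
Then the next iterate is (x₁, x₂)₁ = (2.0923, 1.9339).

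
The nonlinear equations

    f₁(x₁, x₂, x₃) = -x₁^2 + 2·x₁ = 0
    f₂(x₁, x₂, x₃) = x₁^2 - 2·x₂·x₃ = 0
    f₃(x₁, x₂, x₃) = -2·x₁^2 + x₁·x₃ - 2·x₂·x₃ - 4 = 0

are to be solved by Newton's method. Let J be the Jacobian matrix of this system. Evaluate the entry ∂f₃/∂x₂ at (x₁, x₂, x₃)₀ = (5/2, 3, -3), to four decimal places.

∂f₃/∂x₂ = -2·x₃.
At (5/2, 3, -3) this is 6.0000.

6.0000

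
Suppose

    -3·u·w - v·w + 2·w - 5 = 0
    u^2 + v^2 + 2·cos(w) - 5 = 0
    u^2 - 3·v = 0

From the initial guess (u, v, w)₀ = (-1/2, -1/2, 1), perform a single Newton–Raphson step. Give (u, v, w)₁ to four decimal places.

At (-1/2, -1/2, 1): F = (-1.0000, -3.419395, 1.7500).
Jacobian J = [[-3·w, -w, -3·u - v + 2], [2·u, 2·v, -2·sin(w)], [2·u, -3, 0]].
At the point, J = [[-3.0000, -1.0000, 4.0000], [-1.0000, -1.0000, -1.682942], [-1.0000, -3.0000, 0.0000]] (det J = 21.463536).
Solving J·Δ = −F gives Δ = (-2.6103, 1.4534, -1.3444).
Then the next iterate is (u, v, w)₁ = (-3.1103, 0.9534, -0.3444).

(-3.1103, 0.9534, -0.3444)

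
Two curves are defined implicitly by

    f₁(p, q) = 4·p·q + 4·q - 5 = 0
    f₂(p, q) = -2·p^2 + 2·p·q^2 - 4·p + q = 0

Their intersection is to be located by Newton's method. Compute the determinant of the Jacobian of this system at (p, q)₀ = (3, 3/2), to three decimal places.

J = [[4·q, 4·p + 4], [-4·p + 2·q^2 - 4, 4·p·q + 1]].
At the point, J = [[6.000, 16.000], [-11.500, 19.000]].
det J = 298.000.

298.000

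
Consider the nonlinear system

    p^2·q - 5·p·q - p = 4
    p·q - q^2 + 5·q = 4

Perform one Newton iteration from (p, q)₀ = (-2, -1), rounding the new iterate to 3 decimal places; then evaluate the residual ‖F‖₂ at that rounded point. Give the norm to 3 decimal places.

At (-2, -1): F = (-16.000, -8.000).
Jacobian J = [[2·p·q - 5·q - 1, p^2 - 5·p], [q, p - 2·q + 5]].
At the point, J = [[8.000, 14.000], [-1.000, 5.000]] (det J = 54.000).
Solving J·Δ = −F gives Δ = (-0.593, 1.481).
Then the next iterate is (p, q)₁ = (-2.593, 0.481).
Re-evaluating at (-2.593, 0.481): F = (8.06324, -3.07359), so ‖F‖₂ = 8.629.

8.629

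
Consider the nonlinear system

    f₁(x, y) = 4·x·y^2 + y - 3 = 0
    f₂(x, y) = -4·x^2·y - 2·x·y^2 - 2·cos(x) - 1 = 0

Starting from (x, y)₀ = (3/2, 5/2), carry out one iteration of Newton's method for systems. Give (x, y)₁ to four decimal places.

At (3/2, 5/2): F = (37.0000, -42.391474).
Jacobian J = [[4·y^2, 8·x·y + 1], [-8·x·y - 2·y^2 + 2·sin(x), -4·x^2 - 4·x·y]].
At the point, J = [[25.0000, 31.0000], [-40.505010, -24.0000]] (det J = 655.655311).
Solving J·Δ = −F gives Δ = (-0.6499, -0.6694).
Then the next iterate is (x, y)₁ = (0.8501, 1.8306).

(0.8501, 1.8306)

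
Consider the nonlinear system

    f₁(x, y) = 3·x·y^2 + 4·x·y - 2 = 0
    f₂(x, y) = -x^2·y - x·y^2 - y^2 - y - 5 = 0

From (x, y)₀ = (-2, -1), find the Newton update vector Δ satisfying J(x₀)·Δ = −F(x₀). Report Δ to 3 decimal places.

(0.148, 0.037)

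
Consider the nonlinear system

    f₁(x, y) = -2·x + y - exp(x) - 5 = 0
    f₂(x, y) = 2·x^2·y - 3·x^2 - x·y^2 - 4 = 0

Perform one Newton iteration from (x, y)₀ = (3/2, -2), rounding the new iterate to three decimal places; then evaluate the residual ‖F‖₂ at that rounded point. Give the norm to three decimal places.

25.744

At (3/2, -2): F = (-14.48169, -25.750).
Jacobian J = [[-exp(x) - 2, 1], [4·x·y - 6·x - y^2, 2·x^2 - 2·x·y]].
At the point, J = [[-6.48169, 1.000], [-25.000, 10.500]] (det J = -43.05774).
Solving J·Δ = −F gives Δ = (-2.933, -4.532).
Then the next iterate is (x, y)₁ = (-1.433, -6.532).
Re-evaluating at (-1.433, -6.532): F = (-8.90459, 24.15460), so ‖F‖₂ = 25.744.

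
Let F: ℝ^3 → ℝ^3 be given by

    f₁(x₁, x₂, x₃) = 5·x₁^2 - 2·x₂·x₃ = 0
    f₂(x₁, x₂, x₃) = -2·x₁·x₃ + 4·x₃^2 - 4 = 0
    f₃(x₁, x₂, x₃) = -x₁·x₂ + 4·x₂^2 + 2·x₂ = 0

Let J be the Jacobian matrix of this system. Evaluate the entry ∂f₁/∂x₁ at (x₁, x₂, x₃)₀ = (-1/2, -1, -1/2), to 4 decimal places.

-5.0000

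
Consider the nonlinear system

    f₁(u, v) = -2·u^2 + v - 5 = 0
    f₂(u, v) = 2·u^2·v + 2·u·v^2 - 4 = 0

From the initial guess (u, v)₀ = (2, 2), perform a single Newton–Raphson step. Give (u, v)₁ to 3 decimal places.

At (2, 2): F = (-11.000, 28.000).
Jacobian J = [[-4·u, 1], [4·u·v + 2·v^2, 2·u^2 + 4·u·v]].
At the point, J = [[-8.000, 1.000], [24.000, 24.000]] (det J = -216.000).
Solving J·Δ = −F gives Δ = (-1.352, 0.185).
Then the next iterate is (u, v)₁ = (0.648, 2.185).

(0.648, 2.185)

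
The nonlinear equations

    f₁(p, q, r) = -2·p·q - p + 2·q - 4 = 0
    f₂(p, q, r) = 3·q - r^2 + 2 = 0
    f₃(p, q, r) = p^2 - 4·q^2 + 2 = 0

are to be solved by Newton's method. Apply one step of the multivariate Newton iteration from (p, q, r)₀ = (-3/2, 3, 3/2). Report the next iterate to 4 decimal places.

At (-3/2, 3, 3/2): F = (12.5000, 8.7500, -31.7500).
Jacobian J = [[-2·q - 1, -2·p + 2, 0], [0, 3, -2·r], [2·p, -8·q, 0]].
At the point, J = [[-7.0000, 5.0000, 0.0000], [0.0000, 3.0000, -3.0000], [-3.0000, -24.0000, 0.0000]] (det J = 549.0000).
Solving J·Δ = −F gives Δ = (0.7719, -1.4194, 1.4973).
Then the next iterate is (p, q, r)₁ = (-0.7281, 1.5806, 2.9973).

(-0.7281, 1.5806, 2.9973)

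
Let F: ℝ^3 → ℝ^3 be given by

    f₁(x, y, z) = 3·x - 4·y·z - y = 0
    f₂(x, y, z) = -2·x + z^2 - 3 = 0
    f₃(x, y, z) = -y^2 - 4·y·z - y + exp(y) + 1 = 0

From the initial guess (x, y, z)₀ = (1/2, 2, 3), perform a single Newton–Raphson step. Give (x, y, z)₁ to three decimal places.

At (1/2, 2, 3): F = (-24.500, 5.000, -21.61094).
Jacobian J = [[3, -4·z - 1, -4·y], [-2, 0, 2·z], [0, -2·y - 4·z + exp(y) - 1, -4·y]].
At the point, J = [[3.000, -13.000, -8.000], [-2.000, 0.000, 6.000], [0.000, -9.61094, -8.000]] (det J = 227.22189).
Solving J·Δ = −F gives Δ = (-0.604, -1.387, -1.035).
Then the next iterate is (x, y, z)₁ = (-0.104, 0.613, 1.965).

(-0.104, 0.613, 1.965)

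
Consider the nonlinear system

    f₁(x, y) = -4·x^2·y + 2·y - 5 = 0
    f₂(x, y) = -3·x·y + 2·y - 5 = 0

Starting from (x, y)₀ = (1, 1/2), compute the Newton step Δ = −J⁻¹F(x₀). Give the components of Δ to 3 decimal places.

At (1, 1/2): F = (-6.000, -5.500).
Jacobian J = [[-8·x·y, -4·x^2 + 2], [-3·y, -3·x + 2]].
At the point, J = [[-4.000, -2.000], [-1.500, -1.000]] (det J = 1.000).
Solving J·Δ = −F gives Δ = (5.000, -13.000).

(5.000, -13.000)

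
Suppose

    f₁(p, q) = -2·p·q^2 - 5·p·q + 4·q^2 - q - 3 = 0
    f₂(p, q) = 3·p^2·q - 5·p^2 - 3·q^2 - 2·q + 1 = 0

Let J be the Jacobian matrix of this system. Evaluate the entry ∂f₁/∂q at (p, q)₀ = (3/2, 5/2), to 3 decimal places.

-3.500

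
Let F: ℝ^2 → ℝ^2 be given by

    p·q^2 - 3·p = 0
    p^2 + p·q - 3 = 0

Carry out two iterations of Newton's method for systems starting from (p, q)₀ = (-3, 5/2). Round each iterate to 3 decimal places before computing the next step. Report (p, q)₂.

(-2.808, 1.741)

At (-3, 5/2): F = (-9.750, -1.500).
Jacobian J = [[q^2 - 3, 2·p·q], [2·p + q, p]].
At the point, J = [[3.250, -15.000], [-3.500, -3.000]] (det J = -62.250).
Solving J·Δ = −F gives Δ = (0.108, -0.627).
Then the next iterate is (p, q)₁ = (-2.892, 1.873).
Round to (-2.892, 1.873) and repeat: F = (-1.46951, -0.05305), J = [[0.50813, -10.83343], [-3.911, -2.892]].
Δ = (0.084, -0.132), so (p, q)₂ = (-2.808, 1.741).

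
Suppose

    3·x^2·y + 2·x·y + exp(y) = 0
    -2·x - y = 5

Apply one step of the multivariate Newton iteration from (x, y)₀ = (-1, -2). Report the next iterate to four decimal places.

(-0.4764, -4.0472)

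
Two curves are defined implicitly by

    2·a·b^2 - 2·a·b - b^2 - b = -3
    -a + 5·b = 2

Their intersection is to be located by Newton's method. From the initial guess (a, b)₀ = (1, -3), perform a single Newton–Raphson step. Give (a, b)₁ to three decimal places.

(1.514, 0.703)

At (1, -3): F = (21.000, -18.000).
Jacobian J = [[2·b^2 - 2·b, 4·a·b - 2·a - 2·b - 1], [-1, 5]].
At the point, J = [[24.000, -9.000], [-1.000, 5.000]] (det J = 111.000).
Solving J·Δ = −F gives Δ = (0.514, 3.703).
Then the next iterate is (a, b)₁ = (1.514, 0.703).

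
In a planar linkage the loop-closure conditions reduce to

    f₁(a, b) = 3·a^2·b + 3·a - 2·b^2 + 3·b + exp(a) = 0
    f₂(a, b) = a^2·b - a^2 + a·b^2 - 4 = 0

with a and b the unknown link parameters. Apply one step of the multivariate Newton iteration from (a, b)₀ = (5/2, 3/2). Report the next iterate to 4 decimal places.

At (5/2, 3/2): F = (47.807494, 4.7500).
Jacobian J = [[6·a·b + exp(a) + 3, 3·a^2 - 4·b + 3], [2·a·b - 2·a + b^2, a^2 + 2·a·b]].
At the point, J = [[37.682494, 15.7500], [4.7500, 13.7500]] (det J = 443.321792).
Solving J·Δ = −F gives Δ = (-1.3140, 0.1085).
Then the next iterate is (a, b)₁ = (1.1860, 1.6085).

(1.1860, 1.6085)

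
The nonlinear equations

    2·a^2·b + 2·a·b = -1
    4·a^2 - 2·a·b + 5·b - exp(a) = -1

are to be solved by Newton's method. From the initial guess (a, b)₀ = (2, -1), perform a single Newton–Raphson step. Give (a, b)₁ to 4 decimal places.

(1.1675, -0.7771)

At (2, -1): F = (-11.0000, 8.610944).
Jacobian J = [[4·a·b + 2·b, 2·a^2 + 2·a], [8·a - 2·b - exp(a), -2·a + 5]].
At the point, J = [[-10.0000, 12.0000], [10.610944, 1.0000]] (det J = -137.331327).
Solving J·Δ = −F gives Δ = (-0.8325, 0.2229).
Then the next iterate is (a, b)₁ = (1.1675, -0.7771).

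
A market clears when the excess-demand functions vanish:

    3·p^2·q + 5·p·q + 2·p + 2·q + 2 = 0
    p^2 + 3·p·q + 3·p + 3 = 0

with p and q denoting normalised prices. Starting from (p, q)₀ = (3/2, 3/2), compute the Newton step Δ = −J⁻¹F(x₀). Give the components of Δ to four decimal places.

At (3/2, 3/2): F = (29.3750, 16.5000).
Jacobian J = [[6·p·q + 5·q + 2, 3·p^2 + 5·p + 2], [2·p + 3·q + 3, 3·p]].
At the point, J = [[23.0000, 16.2500], [10.5000, 4.5000]] (det J = -67.1250).
Solving J·Δ = −F gives Δ = (-2.0251, 1.0587).

(-2.0251, 1.0587)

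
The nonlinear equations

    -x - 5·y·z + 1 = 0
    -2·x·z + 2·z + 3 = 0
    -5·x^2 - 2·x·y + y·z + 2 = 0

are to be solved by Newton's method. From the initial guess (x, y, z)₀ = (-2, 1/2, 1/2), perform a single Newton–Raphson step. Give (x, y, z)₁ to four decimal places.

At (-2, 1/2, 1/2): F = (1.7500, 6.0000, -15.7500).
Jacobian J = [[-1, -5·z, -5·y], [-2·z, 0, -2·x + 2], [-10·x - 2·y, -2·x + z, y]].
At the point, J = [[-1.0000, -2.5000, -2.5000], [-1.0000, 0.0000, 6.0000], [19.0000, 4.5000, 0.5000]] (det J = -248.0000).
Solving J·Δ = −F gives Δ = (0.5202, 1.4052, -0.9133).
Then the next iterate is (x, y, z)₁ = (-1.4798, 1.9052, -0.4133).

(-1.4798, 1.9052, -0.4133)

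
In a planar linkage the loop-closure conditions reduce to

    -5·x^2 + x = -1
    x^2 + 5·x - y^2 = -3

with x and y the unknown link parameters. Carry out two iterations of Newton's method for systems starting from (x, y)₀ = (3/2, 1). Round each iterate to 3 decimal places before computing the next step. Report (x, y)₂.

At (3/2, 1): F = (-8.750, 11.750).
Jacobian J = [[-10·x + 1, 0], [2·x + 5, -2·y]].
At the point, J = [[-14.000, 0.000], [8.000, -2.000]] (det J = 28.000).
Solving J·Δ = −F gives Δ = (-0.625, 3.375).
Then the next iterate is (x, y)₁ = (0.875, 4.375).
Round to (0.875, 4.375) and repeat: F = (-1.95312, -11.000), J = [[-7.750, 0.000], [6.750, -8.750]].
Δ = (-0.252, -1.452), so (x, y)₂ = (0.623, 2.923).

(0.623, 2.923)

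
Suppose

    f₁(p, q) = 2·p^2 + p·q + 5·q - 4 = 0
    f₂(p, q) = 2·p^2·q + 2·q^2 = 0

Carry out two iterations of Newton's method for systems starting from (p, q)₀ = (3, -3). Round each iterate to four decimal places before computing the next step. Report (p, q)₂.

(1.8397, -0.3784)

At (3, -3): F = (-10.0000, -36.0000).
Jacobian J = [[4·p + q, p + 5], [4·p·q, 2·p^2 + 4·q]].
At the point, J = [[9.0000, 8.0000], [-36.0000, 6.0000]] (det J = 342.0000).
Solving J·Δ = −F gives Δ = (-0.6667, 2.0000).
Then the next iterate is (p, q)₁ = (2.3333, -1.0000).
Round to (2.3333, -1.0000) and repeat: F = (-0.444722, -8.888578), J = [[8.3332, 7.3333], [-9.3332, 6.888578]].
Δ = (-0.4936, 0.6216), so (p, q)₂ = (1.8397, -0.3784).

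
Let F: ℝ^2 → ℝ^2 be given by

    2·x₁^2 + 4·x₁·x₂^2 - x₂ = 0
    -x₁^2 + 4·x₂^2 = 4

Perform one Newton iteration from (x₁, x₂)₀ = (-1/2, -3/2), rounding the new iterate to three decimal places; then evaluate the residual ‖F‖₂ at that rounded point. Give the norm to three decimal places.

0.879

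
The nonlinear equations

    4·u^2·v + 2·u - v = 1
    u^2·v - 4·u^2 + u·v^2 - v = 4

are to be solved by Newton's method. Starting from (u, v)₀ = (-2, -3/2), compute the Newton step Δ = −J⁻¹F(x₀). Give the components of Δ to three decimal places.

(1.445, -0.671)

At (-2, -3/2): F = (-27.500, -29.000).
Jacobian J = [[8·u·v + 2, 4·u^2 - 1], [2·u·v - 8·u + v^2, u^2 + 2·u·v - 1]].
At the point, J = [[26.000, 15.000], [24.250, 9.000]] (det J = -129.750).
Solving J·Δ = −F gives Δ = (1.445, -0.671).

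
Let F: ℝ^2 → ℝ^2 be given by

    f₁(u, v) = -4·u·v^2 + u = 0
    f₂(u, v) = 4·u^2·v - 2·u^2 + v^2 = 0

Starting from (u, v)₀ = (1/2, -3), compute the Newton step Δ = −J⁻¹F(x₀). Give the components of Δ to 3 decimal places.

At (1/2, -3): F = (-17.500, 5.500).
Jacobian J = [[-4·v^2 + 1, -8·u·v], [8·u·v - 4·u, 4·u^2 + 2·v]].
At the point, J = [[-35.000, 12.000], [-14.000, -5.000]] (det J = 343.000).
Solving J·Δ = −F gives Δ = (-0.063, 1.276).

(-0.063, 1.276)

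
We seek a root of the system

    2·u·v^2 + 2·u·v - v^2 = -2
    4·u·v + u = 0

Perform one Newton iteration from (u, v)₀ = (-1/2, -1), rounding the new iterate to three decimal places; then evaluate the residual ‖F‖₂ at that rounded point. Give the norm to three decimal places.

At (-1/2, -1): F = (1.000, 1.500).
Jacobian J = [[2·v^2 + 2·v, 4·u·v + 2·u - 2·v], [4·v + 1, 4·u]].
At the point, J = [[0.000, 3.000], [-3.000, -2.000]] (det J = 9.000).
Solving J·Δ = −F gives Δ = (0.722, -0.333).
Then the next iterate is (u, v)₁ = (0.222, -1.333).
Re-evaluating at (0.222, -1.333): F = (0.42020, -0.96170), so ‖F‖₂ = 1.049.

1.049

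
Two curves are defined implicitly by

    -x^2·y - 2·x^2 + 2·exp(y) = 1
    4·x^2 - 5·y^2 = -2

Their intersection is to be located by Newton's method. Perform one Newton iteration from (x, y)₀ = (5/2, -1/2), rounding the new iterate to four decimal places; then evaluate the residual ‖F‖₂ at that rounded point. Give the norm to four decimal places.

At (5/2, -1/2): F = (-9.161939, 25.7500).
Jacobian J = [[-2·x·y - 4·x, -x^2 + 2·exp(y)], [8·x, -10·y]].
At the point, J = [[-7.5000, -5.036939], [20.0000, 5.0000]] (det J = 63.238774).
Solving J·Δ = −F gives Δ = (-1.3266, 0.1563).
Then the next iterate is (x, y)₁ = (1.1734, -0.3437).
Re-evaluating at (1.1734, -0.3437): F = (-1.862222, 6.916822), so ‖F‖₂ = 7.1631.

7.1631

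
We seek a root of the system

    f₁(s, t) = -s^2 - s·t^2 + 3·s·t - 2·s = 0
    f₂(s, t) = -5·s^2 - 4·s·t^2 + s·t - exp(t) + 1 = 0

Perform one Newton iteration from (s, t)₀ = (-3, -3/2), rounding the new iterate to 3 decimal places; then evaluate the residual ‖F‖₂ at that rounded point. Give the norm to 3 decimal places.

At (-3, -3/2): F = (17.250, -12.72313).
Jacobian J = [[-2·s - t^2 + 3·t - 2, -2·s·t + 3·s], [-10·s - 4·t^2 + t, -8·s·t + s - exp(t)]].
At the point, J = [[-2.750, -18.000], [19.500, -39.22313]] (det J = 458.86361).
Solving J·Δ = −F gives Δ = (1.974, 0.657).
Then the next iterate is (s, t)₁ = (-1.026, -0.843).
Re-evaluating at (-1.026, -0.843): F = (4.32320, -0.91238), so ‖F‖₂ = 4.418.

4.418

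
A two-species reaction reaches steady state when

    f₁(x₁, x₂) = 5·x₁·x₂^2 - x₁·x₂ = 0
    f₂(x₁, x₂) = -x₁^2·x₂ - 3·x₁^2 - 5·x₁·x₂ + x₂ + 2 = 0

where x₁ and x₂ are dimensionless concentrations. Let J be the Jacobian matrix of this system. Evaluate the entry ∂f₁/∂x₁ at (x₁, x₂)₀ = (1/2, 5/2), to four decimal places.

∂f₁/∂x₁ = 5·x₂^2 - x₂.
At (1/2, 5/2) this is 28.7500.

28.7500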